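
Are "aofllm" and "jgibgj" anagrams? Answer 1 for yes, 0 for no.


Strings: "aofllm", "jgibgj"
Sorted first:  afllmo
Sorted second: bggijj
Differ at position 0: 'a' vs 'b' => not anagrams

0


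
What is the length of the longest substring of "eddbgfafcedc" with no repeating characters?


Input: "eddbgfafcedc"
Sliding window (track last position of each char):
  Position 0 ('e'): window [0,0] length 1 -- new best
  Position 1 ('d'): window [0,1] length 2 -- new best
  Position 2 ('d'): repeat (last at 1), move window start to 2
  Position 2 ('d'): window [2,2] length 1
  Position 3 ('b'): window [2,3] length 2
  Position 4 ('g'): window [2,4] length 3 -- new best
  Position 5 ('f'): window [2,5] length 4 -- new best
  Position 6 ('a'): window [2,6] length 5 -- new best
  Position 7 ('f'): repeat (last at 5), move window start to 6
  Position 7 ('f'): window [6,7] length 2
  Position 8 ('c'): window [6,8] length 3
  Position 9 ('e'): window [6,9] length 4
  Position 10 ('d'): window [6,10] length 5
  Position 11 ('c'): repeat (last at 8), move window start to 9
  Position 11 ('c'): window [9,11] length 3
Longest substring with no repeats: "dbgfa" with length 5

5


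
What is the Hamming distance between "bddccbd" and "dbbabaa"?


Comparing "bddccbd" and "dbbabaa" position by position:
  Position 0: 'b' vs 'd' => differ
  Position 1: 'd' vs 'b' => differ
  Position 2: 'd' vs 'b' => differ
  Position 3: 'c' vs 'a' => differ
  Position 4: 'c' vs 'b' => differ
  Position 5: 'b' vs 'a' => differ
  Position 6: 'd' vs 'a' => differ
Total differences (Hamming distance): 7

7


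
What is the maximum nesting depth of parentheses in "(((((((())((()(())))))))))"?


Input: "(((((((())((()(())))))))))"
Tracking depth:
  Position 0 '(': depth becomes 1
  Position 1 '(': depth becomes 2
  Position 2 '(': depth becomes 3
  Position 3 '(': depth becomes 4
  Position 4 '(': depth becomes 5
  Position 5 '(': depth becomes 6
  Position 6 '(': depth becomes 7
  Position 7 '(': depth becomes 8
  Position 8 ')': depth becomes 7
  Position 9 ')': depth becomes 6
  Position 10 '(': depth becomes 7
  Position 11 '(': depth becomes 8
  Position 12 '(': depth becomes 9
  Position 13 ')': depth becomes 8
  Position 14 '(': depth becomes 9
  Position 15 '(': depth becomes 10
  Position 16 ')': depth becomes 9
  Position 17 ')': depth becomes 8
  Position 18 ')': depth becomes 7
  Position 19 ')': depth becomes 6
  Position 20 ')': depth becomes 5
  Position 21 ')': depth becomes 4
  Position 22 ')': depth becomes 3
  Position 23 ')': depth becomes 2
  Position 24 ')': depth becomes 1
  Position 25 ')': depth becomes 0
Maximum depth reached: 10

10


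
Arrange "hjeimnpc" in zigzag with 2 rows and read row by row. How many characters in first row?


Zigzag "hjeimnpc" into 2 rows:
Placing characters:
  'h' => row 0
  'j' => row 1
  'e' => row 0
  'i' => row 1
  'm' => row 0
  'n' => row 1
  'p' => row 0
  'c' => row 1
Rows:
  Row 0: "hemp"
  Row 1: "jinc"
First row length: 4

4


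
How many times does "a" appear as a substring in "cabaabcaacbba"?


Searching for "a" in "cabaabcaacbba"
Scanning each position:
  Position 0: "c" => no
  Position 1: "a" => MATCH
  Position 2: "b" => no
  Position 3: "a" => MATCH
  Position 4: "a" => MATCH
  Position 5: "b" => no
  Position 6: "c" => no
  Position 7: "a" => MATCH
  Position 8: "a" => MATCH
  Position 9: "c" => no
  Position 10: "b" => no
  Position 11: "b" => no
  Position 12: "a" => MATCH
Total occurrences: 6

6


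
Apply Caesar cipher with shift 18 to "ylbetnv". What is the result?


Caesar cipher: shift "ylbetnv" by 18
  'y' (pos 24) + 18 = pos 16 = 'q'
  'l' (pos 11) + 18 = pos 3 = 'd'
  'b' (pos 1) + 18 = pos 19 = 't'
  'e' (pos 4) + 18 = pos 22 = 'w'
  't' (pos 19) + 18 = pos 11 = 'l'
  'n' (pos 13) + 18 = pos 5 = 'f'
  'v' (pos 21) + 18 = pos 13 = 'n'
Result: qdtwlfn

qdtwlfn


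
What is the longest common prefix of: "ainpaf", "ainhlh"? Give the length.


Words: ainpaf, ainhlh
  Position 0: all 'a' => match
  Position 1: all 'i' => match
  Position 2: all 'n' => match
  Position 3: ('p', 'h') => mismatch, stop
LCP = "ain" (length 3)

3


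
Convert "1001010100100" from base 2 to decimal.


Input: "1001010100100" in base 2
Positional expansion:
  Digit '1' (value 1) x 2^12 = 4096
  Digit '0' (value 0) x 2^11 = 0
  Digit '0' (value 0) x 2^10 = 0
  Digit '1' (value 1) x 2^9 = 512
  Digit '0' (value 0) x 2^8 = 0
  Digit '1' (value 1) x 2^7 = 128
  Digit '0' (value 0) x 2^6 = 0
  Digit '1' (value 1) x 2^5 = 32
  Digit '0' (value 0) x 2^4 = 0
  Digit '0' (value 0) x 2^3 = 0
  Digit '1' (value 1) x 2^2 = 4
  Digit '0' (value 0) x 2^1 = 0
  Digit '0' (value 0) x 2^0 = 0
Sum = 4772

4772


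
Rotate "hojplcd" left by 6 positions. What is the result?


Input: "hojplcd", rotate left by 6
First 6 characters: "hojplc"
Remaining characters: "d"
Concatenate remaining + first: "d" + "hojplc" = "dhojplc"

dhojplc


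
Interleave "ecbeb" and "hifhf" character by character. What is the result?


Interleaving "ecbeb" and "hifhf":
  Position 0: 'e' from first, 'h' from second => "eh"
  Position 1: 'c' from first, 'i' from second => "ci"
  Position 2: 'b' from first, 'f' from second => "bf"
  Position 3: 'e' from first, 'h' from second => "eh"
  Position 4: 'b' from first, 'f' from second => "bf"
Result: ehcibfehbf

ehcibfehbf


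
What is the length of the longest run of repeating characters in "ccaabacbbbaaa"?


Input: "ccaabacbbbaaa"
Scanning for longest run:
  Position 1 ('c'): continues run of 'c', length=2
  Position 2 ('a'): new char, reset run to 1
  Position 3 ('a'): continues run of 'a', length=2
  Position 4 ('b'): new char, reset run to 1
  Position 5 ('a'): new char, reset run to 1
  Position 6 ('c'): new char, reset run to 1
  Position 7 ('b'): new char, reset run to 1
  Position 8 ('b'): continues run of 'b', length=2
  Position 9 ('b'): continues run of 'b', length=3
  Position 10 ('a'): new char, reset run to 1
  Position 11 ('a'): continues run of 'a', length=2
  Position 12 ('a'): continues run of 'a', length=3
Longest run: 'b' with length 3

3


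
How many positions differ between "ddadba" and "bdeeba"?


Comparing "ddadba" and "bdeeba" position by position:
  Position 0: 'd' vs 'b' => DIFFER
  Position 1: 'd' vs 'd' => same
  Position 2: 'a' vs 'e' => DIFFER
  Position 3: 'd' vs 'e' => DIFFER
  Position 4: 'b' vs 'b' => same
  Position 5: 'a' vs 'a' => same
Positions that differ: 3

3


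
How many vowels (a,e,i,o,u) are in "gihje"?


Input: gihje
Checking each character:
  'g' at position 0: consonant
  'i' at position 1: vowel (running total: 1)
  'h' at position 2: consonant
  'j' at position 3: consonant
  'e' at position 4: vowel (running total: 2)
Total vowels: 2

2


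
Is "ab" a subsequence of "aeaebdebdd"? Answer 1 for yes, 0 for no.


Check if "ab" is a subsequence of "aeaebdebdd"
Greedy scan:
  Position 0 ('a'): matches sub[0] = 'a'
  Position 1 ('e'): no match needed
  Position 2 ('a'): no match needed
  Position 3 ('e'): no match needed
  Position 4 ('b'): matches sub[1] = 'b'
  Position 5 ('d'): no match needed
  Position 6 ('e'): no match needed
  Position 7 ('b'): no match needed
  Position 8 ('d'): no match needed
  Position 9 ('d'): no match needed
All 2 characters matched => is a subsequence

1


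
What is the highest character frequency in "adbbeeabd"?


Input: adbbeeabd
Character counts:
  'a': 2
  'b': 3
  'd': 2
  'e': 2
Maximum frequency: 3

3


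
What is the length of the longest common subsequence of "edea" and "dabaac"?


LCS of "edea" and "dabaac"
DP table:
           d    a    b    a    a    c
      0    0    0    0    0    0    0
  e   0    0    0    0    0    0    0
  d   0    1    1    1    1    1    1
  e   0    1    1    1    1    1    1
  a   0    1    2    2    2    2    2
LCS length = dp[4][6] = 2

2


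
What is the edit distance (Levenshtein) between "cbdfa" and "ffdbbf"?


Computing edit distance: "cbdfa" -> "ffdbbf"
DP table:
           f    f    d    b    b    f
      0    1    2    3    4    5    6
  c   1    1    2    3    4    5    6
  b   2    2    2    3    3    4    5
  d   3    3    3    2    3    4    5
  f   4    3    3    3    3    4    4
  a   5    4    4    4    4    4    5
Edit distance = dp[5][6] = 5

5


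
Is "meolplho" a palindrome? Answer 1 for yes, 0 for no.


Input: meolplho
Reversed: ohlploem
  Compare pos 0 ('m') with pos 7 ('o'): MISMATCH
  Compare pos 1 ('e') with pos 6 ('h'): MISMATCH
  Compare pos 2 ('o') with pos 5 ('l'): MISMATCH
  Compare pos 3 ('l') with pos 4 ('p'): MISMATCH
Result: not a palindrome

0


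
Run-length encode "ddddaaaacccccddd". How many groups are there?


Input: ddddaaaacccccddd
Scanning for consecutive runs:
  Group 1: 'd' x 4 (positions 0-3)
  Group 2: 'a' x 4 (positions 4-7)
  Group 3: 'c' x 5 (positions 8-12)
  Group 4: 'd' x 3 (positions 13-15)
Total groups: 4

4


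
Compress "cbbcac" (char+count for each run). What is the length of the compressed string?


Input: cbbcac
Runs:
  'c' x 1 => "c1"
  'b' x 2 => "b2"
  'c' x 1 => "c1"
  'a' x 1 => "a1"
  'c' x 1 => "c1"
Compressed: "c1b2c1a1c1"
Compressed length: 10

10


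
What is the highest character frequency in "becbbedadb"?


Input: becbbedadb
Character counts:
  'a': 1
  'b': 4
  'c': 1
  'd': 2
  'e': 2
Maximum frequency: 4

4


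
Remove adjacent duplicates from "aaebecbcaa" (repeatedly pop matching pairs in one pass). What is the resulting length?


Input: aaebecbcaa
Stack-based adjacent duplicate removal:
  Read 'a': push. Stack: a
  Read 'a': matches stack top 'a' => pop. Stack: (empty)
  Read 'e': push. Stack: e
  Read 'b': push. Stack: eb
  Read 'e': push. Stack: ebe
  Read 'c': push. Stack: ebec
  Read 'b': push. Stack: ebecb
  Read 'c': push. Stack: ebecbc
  Read 'a': push. Stack: ebecbca
  Read 'a': matches stack top 'a' => pop. Stack: ebecbc
Final stack: "ebecbc" (length 6)

6


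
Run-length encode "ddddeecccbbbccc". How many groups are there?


Input: ddddeecccbbbccc
Scanning for consecutive runs:
  Group 1: 'd' x 4 (positions 0-3)
  Group 2: 'e' x 2 (positions 4-5)
  Group 3: 'c' x 3 (positions 6-8)
  Group 4: 'b' x 3 (positions 9-11)
  Group 5: 'c' x 3 (positions 12-14)
Total groups: 5

5


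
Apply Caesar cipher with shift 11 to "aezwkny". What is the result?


Caesar cipher: shift "aezwkny" by 11
  'a' (pos 0) + 11 = pos 11 = 'l'
  'e' (pos 4) + 11 = pos 15 = 'p'
  'z' (pos 25) + 11 = pos 10 = 'k'
  'w' (pos 22) + 11 = pos 7 = 'h'
  'k' (pos 10) + 11 = pos 21 = 'v'
  'n' (pos 13) + 11 = pos 24 = 'y'
  'y' (pos 24) + 11 = pos 9 = 'j'
Result: lpkhvyj

lpkhvyj


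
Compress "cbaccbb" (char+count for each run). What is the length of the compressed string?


Input: cbaccbb
Runs:
  'c' x 1 => "c1"
  'b' x 1 => "b1"
  'a' x 1 => "a1"
  'c' x 2 => "c2"
  'b' x 2 => "b2"
Compressed: "c1b1a1c2b2"
Compressed length: 10

10


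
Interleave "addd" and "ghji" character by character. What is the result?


Interleaving "addd" and "ghji":
  Position 0: 'a' from first, 'g' from second => "ag"
  Position 1: 'd' from first, 'h' from second => "dh"
  Position 2: 'd' from first, 'j' from second => "dj"
  Position 3: 'd' from first, 'i' from second => "di"
Result: agdhdjdi

agdhdjdi


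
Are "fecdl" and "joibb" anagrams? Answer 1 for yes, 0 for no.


Strings: "fecdl", "joibb"
Sorted first:  cdefl
Sorted second: bbijo
Differ at position 0: 'c' vs 'b' => not anagrams

0


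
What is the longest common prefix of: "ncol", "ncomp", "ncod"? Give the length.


Words: ncol, ncomp, ncod
  Position 0: all 'n' => match
  Position 1: all 'c' => match
  Position 2: all 'o' => match
  Position 3: ('l', 'm', 'd') => mismatch, stop
LCP = "nco" (length 3)

3


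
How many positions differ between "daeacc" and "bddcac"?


Comparing "daeacc" and "bddcac" position by position:
  Position 0: 'd' vs 'b' => DIFFER
  Position 1: 'a' vs 'd' => DIFFER
  Position 2: 'e' vs 'd' => DIFFER
  Position 3: 'a' vs 'c' => DIFFER
  Position 4: 'c' vs 'a' => DIFFER
  Position 5: 'c' vs 'c' => same
Positions that differ: 5

5


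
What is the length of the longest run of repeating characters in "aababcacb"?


Input: "aababcacb"
Scanning for longest run:
  Position 1 ('a'): continues run of 'a', length=2
  Position 2 ('b'): new char, reset run to 1
  Position 3 ('a'): new char, reset run to 1
  Position 4 ('b'): new char, reset run to 1
  Position 5 ('c'): new char, reset run to 1
  Position 6 ('a'): new char, reset run to 1
  Position 7 ('c'): new char, reset run to 1
  Position 8 ('b'): new char, reset run to 1
Longest run: 'a' with length 2

2


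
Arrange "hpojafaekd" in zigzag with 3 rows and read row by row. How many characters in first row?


Zigzag "hpojafaekd" into 3 rows:
Placing characters:
  'h' => row 0
  'p' => row 1
  'o' => row 2
  'j' => row 1
  'a' => row 0
  'f' => row 1
  'a' => row 2
  'e' => row 1
  'k' => row 0
  'd' => row 1
Rows:
  Row 0: "hak"
  Row 1: "pjfed"
  Row 2: "oa"
First row length: 3

3


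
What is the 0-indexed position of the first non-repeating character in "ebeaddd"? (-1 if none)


Input: ebeaddd
Character frequencies:
  'a': 1
  'b': 1
  'd': 3
  'e': 2
Scanning left to right for freq == 1:
  Position 0 ('e'): freq=2, skip
  Position 1 ('b'): unique! => answer = 1

1


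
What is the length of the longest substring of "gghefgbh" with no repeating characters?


Input: "gghefgbh"
Sliding window (track last position of each char):
  Position 0 ('g'): window [0,0] length 1 -- new best
  Position 1 ('g'): repeat (last at 0), move window start to 1
  Position 1 ('g'): window [1,1] length 1
  Position 2 ('h'): window [1,2] length 2 -- new best
  Position 3 ('e'): window [1,3] length 3 -- new best
  Position 4 ('f'): window [1,4] length 4 -- new best
  Position 5 ('g'): repeat (last at 1), move window start to 2
  Position 5 ('g'): window [2,5] length 4
  Position 6 ('b'): window [2,6] length 5 -- new best
  Position 7 ('h'): repeat (last at 2), move window start to 3
  Position 7 ('h'): window [3,7] length 5
Longest substring with no repeats: "hefgb" with length 5

5


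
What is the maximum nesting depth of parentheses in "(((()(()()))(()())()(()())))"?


Input: "(((()(()()))(()())()(()())))"
Tracking depth:
  Position 0 '(': depth becomes 1
  Position 1 '(': depth becomes 2
  Position 2 '(': depth becomes 3
  Position 3 '(': depth becomes 4
  Position 4 ')': depth becomes 3
  Position 5 '(': depth becomes 4
  Position 6 '(': depth becomes 5
  Position 7 ')': depth becomes 4
  Position 8 '(': depth becomes 5
  Position 9 ')': depth becomes 4
  Position 10 ')': depth becomes 3
  Position 11 ')': depth becomes 2
  Position 12 '(': depth becomes 3
  Position 13 '(': depth becomes 4
  Position 14 ')': depth becomes 3
  Position 15 '(': depth becomes 4
  Position 16 ')': depth becomes 3
  Position 17 ')': depth becomes 2
  Position 18 '(': depth becomes 3
  Position 19 ')': depth becomes 2
  Position 20 '(': depth becomes 3
  Position 21 '(': depth becomes 4
  Position 22 ')': depth becomes 3
  Position 23 '(': depth becomes 4
  Position 24 ')': depth becomes 3
  Position 25 ')': depth becomes 2
  Position 26 ')': depth becomes 1
  Position 27 ')': depth becomes 0
Maximum depth reached: 5

5


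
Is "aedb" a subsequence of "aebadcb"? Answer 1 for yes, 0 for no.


Check if "aedb" is a subsequence of "aebadcb"
Greedy scan:
  Position 0 ('a'): matches sub[0] = 'a'
  Position 1 ('e'): matches sub[1] = 'e'
  Position 2 ('b'): no match needed
  Position 3 ('a'): no match needed
  Position 4 ('d'): matches sub[2] = 'd'
  Position 5 ('c'): no match needed
  Position 6 ('b'): matches sub[3] = 'b'
All 4 characters matched => is a subsequence

1


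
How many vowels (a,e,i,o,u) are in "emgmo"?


Input: emgmo
Checking each character:
  'e' at position 0: vowel (running total: 1)
  'm' at position 1: consonant
  'g' at position 2: consonant
  'm' at position 3: consonant
  'o' at position 4: vowel (running total: 2)
Total vowels: 2

2


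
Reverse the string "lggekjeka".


Input: lggekjeka
Reading characters right to left:
  Position 8: 'a'
  Position 7: 'k'
  Position 6: 'e'
  Position 5: 'j'
  Position 4: 'k'
  Position 3: 'e'
  Position 2: 'g'
  Position 1: 'g'
  Position 0: 'l'
Reversed: akejkeggl

akejkeggl


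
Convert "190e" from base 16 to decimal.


Input: "190e" in base 16
Positional expansion:
  Digit '1' (value 1) x 16^3 = 4096
  Digit '9' (value 9) x 16^2 = 2304
  Digit '0' (value 0) x 16^1 = 0
  Digit 'e' (value 14) x 16^0 = 14
Sum = 6414

6414


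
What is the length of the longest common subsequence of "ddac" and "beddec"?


LCS of "ddac" and "beddec"
DP table:
           b    e    d    d    e    c
      0    0    0    0    0    0    0
  d   0    0    0    1    1    1    1
  d   0    0    0    1    2    2    2
  a   0    0    0    1    2    2    2
  c   0    0    0    1    2    2    3
LCS length = dp[4][6] = 3

3


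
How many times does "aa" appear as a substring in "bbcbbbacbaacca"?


Searching for "aa" in "bbcbbbacbaacca"
Scanning each position:
  Position 0: "bb" => no
  Position 1: "bc" => no
  Position 2: "cb" => no
  Position 3: "bb" => no
  Position 4: "bb" => no
  Position 5: "ba" => no
  Position 6: "ac" => no
  Position 7: "cb" => no
  Position 8: "ba" => no
  Position 9: "aa" => MATCH
  Position 10: "ac" => no
  Position 11: "cc" => no
  Position 12: "ca" => no
Total occurrences: 1

1


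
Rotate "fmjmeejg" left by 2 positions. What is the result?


Input: "fmjmeejg", rotate left by 2
First 2 characters: "fm"
Remaining characters: "jmeejg"
Concatenate remaining + first: "jmeejg" + "fm" = "jmeejgfm"

jmeejgfm


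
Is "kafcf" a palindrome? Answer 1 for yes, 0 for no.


Input: kafcf
Reversed: fcfak
  Compare pos 0 ('k') with pos 4 ('f'): MISMATCH
  Compare pos 1 ('a') with pos 3 ('c'): MISMATCH
Result: not a palindrome

0


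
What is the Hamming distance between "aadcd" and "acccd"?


Comparing "aadcd" and "acccd" position by position:
  Position 0: 'a' vs 'a' => same
  Position 1: 'a' vs 'c' => differ
  Position 2: 'd' vs 'c' => differ
  Position 3: 'c' vs 'c' => same
  Position 4: 'd' vs 'd' => same
Total differences (Hamming distance): 2

2


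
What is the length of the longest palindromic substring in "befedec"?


Input: "befedec"
Checking substrings for palindromes:
  [1:4] "efe" (len 3) => palindrome
  [3:6] "ede" (len 3) => palindrome
Longest palindromic substring: "efe" with length 3

3


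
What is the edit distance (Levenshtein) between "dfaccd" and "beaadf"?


Computing edit distance: "dfaccd" -> "beaadf"
DP table:
           b    e    a    a    d    f
      0    1    2    3    4    5    6
  d   1    1    2    3    4    4    5
  f   2    2    2    3    4    5    4
  a   3    3    3    2    3    4    5
  c   4    4    4    3    3    4    5
  c   5    5    5    4    4    4    5
  d   6    6    6    5    5    4    5
Edit distance = dp[6][6] = 5

5


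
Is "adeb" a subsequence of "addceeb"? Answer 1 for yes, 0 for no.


Check if "adeb" is a subsequence of "addceeb"
Greedy scan:
  Position 0 ('a'): matches sub[0] = 'a'
  Position 1 ('d'): matches sub[1] = 'd'
  Position 2 ('d'): no match needed
  Position 3 ('c'): no match needed
  Position 4 ('e'): matches sub[2] = 'e'
  Position 5 ('e'): no match needed
  Position 6 ('b'): matches sub[3] = 'b'
All 4 characters matched => is a subsequence

1


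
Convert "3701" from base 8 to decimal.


Input: "3701" in base 8
Positional expansion:
  Digit '3' (value 3) x 8^3 = 1536
  Digit '7' (value 7) x 8^2 = 448
  Digit '0' (value 0) x 8^1 = 0
  Digit '1' (value 1) x 8^0 = 1
Sum = 1985

1985


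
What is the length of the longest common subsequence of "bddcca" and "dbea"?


LCS of "bddcca" and "dbea"
DP table:
           d    b    e    a
      0    0    0    0    0
  b   0    0    1    1    1
  d   0    1    1    1    1
  d   0    1    1    1    1
  c   0    1    1    1    1
  c   0    1    1    1    1
  a   0    1    1    1    2
LCS length = dp[6][4] = 2

2


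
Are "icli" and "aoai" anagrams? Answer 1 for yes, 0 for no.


Strings: "icli", "aoai"
Sorted first:  ciil
Sorted second: aaio
Differ at position 0: 'c' vs 'a' => not anagrams

0


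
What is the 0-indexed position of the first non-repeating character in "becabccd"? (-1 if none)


Input: becabccd
Character frequencies:
  'a': 1
  'b': 2
  'c': 3
  'd': 1
  'e': 1
Scanning left to right for freq == 1:
  Position 0 ('b'): freq=2, skip
  Position 1 ('e'): unique! => answer = 1

1


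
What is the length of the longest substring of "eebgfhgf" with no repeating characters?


Input: "eebgfhgf"
Sliding window (track last position of each char):
  Position 0 ('e'): window [0,0] length 1 -- new best
  Position 1 ('e'): repeat (last at 0), move window start to 1
  Position 1 ('e'): window [1,1] length 1
  Position 2 ('b'): window [1,2] length 2 -- new best
  Position 3 ('g'): window [1,3] length 3 -- new best
  Position 4 ('f'): window [1,4] length 4 -- new best
  Position 5 ('h'): window [1,5] length 5 -- new best
  Position 6 ('g'): repeat (last at 3), move window start to 4
  Position 6 ('g'): window [4,6] length 3
  Position 7 ('f'): repeat (last at 4), move window start to 5
  Position 7 ('f'): window [5,7] length 3
Longest substring with no repeats: "ebgfh" with length 5

5


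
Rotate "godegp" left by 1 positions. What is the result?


Input: "godegp", rotate left by 1
First 1 characters: "g"
Remaining characters: "odegp"
Concatenate remaining + first: "odegp" + "g" = "odegpg"

odegpg


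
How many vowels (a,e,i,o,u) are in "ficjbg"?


Input: ficjbg
Checking each character:
  'f' at position 0: consonant
  'i' at position 1: vowel (running total: 1)
  'c' at position 2: consonant
  'j' at position 3: consonant
  'b' at position 4: consonant
  'g' at position 5: consonant
Total vowels: 1

1


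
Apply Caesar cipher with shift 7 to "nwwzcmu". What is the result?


Caesar cipher: shift "nwwzcmu" by 7
  'n' (pos 13) + 7 = pos 20 = 'u'
  'w' (pos 22) + 7 = pos 3 = 'd'
  'w' (pos 22) + 7 = pos 3 = 'd'
  'z' (pos 25) + 7 = pos 6 = 'g'
  'c' (pos 2) + 7 = pos 9 = 'j'
  'm' (pos 12) + 7 = pos 19 = 't'
  'u' (pos 20) + 7 = pos 1 = 'b'
Result: uddgjtb

uddgjtb


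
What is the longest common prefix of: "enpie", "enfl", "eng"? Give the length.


Words: enpie, enfl, eng
  Position 0: all 'e' => match
  Position 1: all 'n' => match
  Position 2: ('p', 'f', 'g') => mismatch, stop
LCP = "en" (length 2)

2


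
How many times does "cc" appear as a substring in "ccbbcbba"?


Searching for "cc" in "ccbbcbba"
Scanning each position:
  Position 0: "cc" => MATCH
  Position 1: "cb" => no
  Position 2: "bb" => no
  Position 3: "bc" => no
  Position 4: "cb" => no
  Position 5: "bb" => no
  Position 6: "ba" => no
Total occurrences: 1

1


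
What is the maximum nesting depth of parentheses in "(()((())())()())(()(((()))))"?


Input: "(()((())())()())(()(((()))))"
Tracking depth:
  Position 0 '(': depth becomes 1
  Position 1 '(': depth becomes 2
  Position 2 ')': depth becomes 1
  Position 3 '(': depth becomes 2
  Position 4 '(': depth becomes 3
  Position 5 '(': depth becomes 4
  Position 6 ')': depth becomes 3
  Position 7 ')': depth becomes 2
  Position 8 '(': depth becomes 3
  Position 9 ')': depth becomes 2
  Position 10 ')': depth becomes 1
  Position 11 '(': depth becomes 2
  Position 12 ')': depth becomes 1
  Position 13 '(': depth becomes 2
  Position 14 ')': depth becomes 1
  Position 15 ')': depth becomes 0
  Position 16 '(': depth becomes 1
  Position 17 '(': depth becomes 2
  Position 18 ')': depth becomes 1
  Position 19 '(': depth becomes 2
  Position 20 '(': depth becomes 3
  Position 21 '(': depth becomes 4
  Position 22 '(': depth becomes 5
  Position 23 ')': depth becomes 4
  Position 24 ')': depth becomes 3
  Position 25 ')': depth becomes 2
  Position 26 ')': depth becomes 1
  Position 27 ')': depth becomes 0
Maximum depth reached: 5

5


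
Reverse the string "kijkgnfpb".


Input: kijkgnfpb
Reading characters right to left:
  Position 8: 'b'
  Position 7: 'p'
  Position 6: 'f'
  Position 5: 'n'
  Position 4: 'g'
  Position 3: 'k'
  Position 2: 'j'
  Position 1: 'i'
  Position 0: 'k'
Reversed: bpfngkjik

bpfngkjik


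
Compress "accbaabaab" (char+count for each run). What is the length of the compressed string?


Input: accbaabaab
Runs:
  'a' x 1 => "a1"
  'c' x 2 => "c2"
  'b' x 1 => "b1"
  'a' x 2 => "a2"
  'b' x 1 => "b1"
  'a' x 2 => "a2"
  'b' x 1 => "b1"
Compressed: "a1c2b1a2b1a2b1"
Compressed length: 14

14


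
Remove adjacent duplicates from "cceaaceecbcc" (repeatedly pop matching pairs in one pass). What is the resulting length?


Input: cceaaceecbcc
Stack-based adjacent duplicate removal:
  Read 'c': push. Stack: c
  Read 'c': matches stack top 'c' => pop. Stack: (empty)
  Read 'e': push. Stack: e
  Read 'a': push. Stack: ea
  Read 'a': matches stack top 'a' => pop. Stack: e
  Read 'c': push. Stack: ec
  Read 'e': push. Stack: ece
  Read 'e': matches stack top 'e' => pop. Stack: ec
  Read 'c': matches stack top 'c' => pop. Stack: e
  Read 'b': push. Stack: eb
  Read 'c': push. Stack: ebc
  Read 'c': matches stack top 'c' => pop. Stack: eb
Final stack: "eb" (length 2)

2


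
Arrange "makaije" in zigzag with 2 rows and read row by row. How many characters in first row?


Zigzag "makaije" into 2 rows:
Placing characters:
  'm' => row 0
  'a' => row 1
  'k' => row 0
  'a' => row 1
  'i' => row 0
  'j' => row 1
  'e' => row 0
Rows:
  Row 0: "mkie"
  Row 1: "aaj"
First row length: 4

4


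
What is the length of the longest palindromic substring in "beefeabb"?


Input: "beefeabb"
Checking substrings for palindromes:
  [2:5] "efe" (len 3) => palindrome
  [1:3] "ee" (len 2) => palindrome
  [6:8] "bb" (len 2) => palindrome
Longest palindromic substring: "efe" with length 3

3


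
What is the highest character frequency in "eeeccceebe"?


Input: eeeccceebe
Character counts:
  'b': 1
  'c': 3
  'e': 6
Maximum frequency: 6

6


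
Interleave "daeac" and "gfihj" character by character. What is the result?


Interleaving "daeac" and "gfihj":
  Position 0: 'd' from first, 'g' from second => "dg"
  Position 1: 'a' from first, 'f' from second => "af"
  Position 2: 'e' from first, 'i' from second => "ei"
  Position 3: 'a' from first, 'h' from second => "ah"
  Position 4: 'c' from first, 'j' from second => "cj"
Result: dgafeiahcj

dgafeiahcj


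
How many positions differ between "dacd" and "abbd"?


Comparing "dacd" and "abbd" position by position:
  Position 0: 'd' vs 'a' => DIFFER
  Position 1: 'a' vs 'b' => DIFFER
  Position 2: 'c' vs 'b' => DIFFER
  Position 3: 'd' vs 'd' => same
Positions that differ: 3

3


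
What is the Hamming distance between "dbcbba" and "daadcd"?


Comparing "dbcbba" and "daadcd" position by position:
  Position 0: 'd' vs 'd' => same
  Position 1: 'b' vs 'a' => differ
  Position 2: 'c' vs 'a' => differ
  Position 3: 'b' vs 'd' => differ
  Position 4: 'b' vs 'c' => differ
  Position 5: 'a' vs 'd' => differ
Total differences (Hamming distance): 5

5


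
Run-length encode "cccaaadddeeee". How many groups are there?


Input: cccaaadddeeee
Scanning for consecutive runs:
  Group 1: 'c' x 3 (positions 0-2)
  Group 2: 'a' x 3 (positions 3-5)
  Group 3: 'd' x 3 (positions 6-8)
  Group 4: 'e' x 4 (positions 9-12)
Total groups: 4

4


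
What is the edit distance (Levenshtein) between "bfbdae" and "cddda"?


Computing edit distance: "bfbdae" -> "cddda"
DP table:
           c    d    d    d    a
      0    1    2    3    4    5
  b   1    1    2    3    4    5
  f   2    2    2    3    4    5
  b   3    3    3    3    4    5
  d   4    4    3    3    3    4
  a   5    5    4    4    4    3
  e   6    6    5    5    5    4
Edit distance = dp[6][5] = 4

4


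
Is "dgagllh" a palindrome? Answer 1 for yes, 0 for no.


Input: dgagllh
Reversed: hllgagd
  Compare pos 0 ('d') with pos 6 ('h'): MISMATCH
  Compare pos 1 ('g') with pos 5 ('l'): MISMATCH
  Compare pos 2 ('a') with pos 4 ('l'): MISMATCH
Result: not a palindrome

0


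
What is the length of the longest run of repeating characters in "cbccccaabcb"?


Input: "cbccccaabcb"
Scanning for longest run:
  Position 1 ('b'): new char, reset run to 1
  Position 2 ('c'): new char, reset run to 1
  Position 3 ('c'): continues run of 'c', length=2
  Position 4 ('c'): continues run of 'c', length=3
  Position 5 ('c'): continues run of 'c', length=4
  Position 6 ('a'): new char, reset run to 1
  Position 7 ('a'): continues run of 'a', length=2
  Position 8 ('b'): new char, reset run to 1
  Position 9 ('c'): new char, reset run to 1
  Position 10 ('b'): new char, reset run to 1
Longest run: 'c' with length 4

4


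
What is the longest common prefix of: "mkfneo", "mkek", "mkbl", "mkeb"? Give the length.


Words: mkfneo, mkek, mkbl, mkeb
  Position 0: all 'm' => match
  Position 1: all 'k' => match
  Position 2: ('f', 'e', 'b', 'e') => mismatch, stop
LCP = "mk" (length 2)

2


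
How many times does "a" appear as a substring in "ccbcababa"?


Searching for "a" in "ccbcababa"
Scanning each position:
  Position 0: "c" => no
  Position 1: "c" => no
  Position 2: "b" => no
  Position 3: "c" => no
  Position 4: "a" => MATCH
  Position 5: "b" => no
  Position 6: "a" => MATCH
  Position 7: "b" => no
  Position 8: "a" => MATCH
Total occurrences: 3

3


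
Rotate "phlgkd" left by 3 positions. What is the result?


Input: "phlgkd", rotate left by 3
First 3 characters: "phl"
Remaining characters: "gkd"
Concatenate remaining + first: "gkd" + "phl" = "gkdphl"

gkdphl


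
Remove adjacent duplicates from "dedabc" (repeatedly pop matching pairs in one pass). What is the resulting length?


Input: dedabc
Stack-based adjacent duplicate removal:
  Read 'd': push. Stack: d
  Read 'e': push. Stack: de
  Read 'd': push. Stack: ded
  Read 'a': push. Stack: deda
  Read 'b': push. Stack: dedab
  Read 'c': push. Stack: dedabc
Final stack: "dedabc" (length 6)

6


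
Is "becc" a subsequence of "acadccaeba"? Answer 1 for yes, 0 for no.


Check if "becc" is a subsequence of "acadccaeba"
Greedy scan:
  Position 0 ('a'): no match needed
  Position 1 ('c'): no match needed
  Position 2 ('a'): no match needed
  Position 3 ('d'): no match needed
  Position 4 ('c'): no match needed
  Position 5 ('c'): no match needed
  Position 6 ('a'): no match needed
  Position 7 ('e'): no match needed
  Position 8 ('b'): matches sub[0] = 'b'
  Position 9 ('a'): no match needed
Only matched 1/4 characters => not a subsequence

0


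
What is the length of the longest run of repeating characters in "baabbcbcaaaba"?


Input: "baabbcbcaaaba"
Scanning for longest run:
  Position 1 ('a'): new char, reset run to 1
  Position 2 ('a'): continues run of 'a', length=2
  Position 3 ('b'): new char, reset run to 1
  Position 4 ('b'): continues run of 'b', length=2
  Position 5 ('c'): new char, reset run to 1
  Position 6 ('b'): new char, reset run to 1
  Position 7 ('c'): new char, reset run to 1
  Position 8 ('a'): new char, reset run to 1
  Position 9 ('a'): continues run of 'a', length=2
  Position 10 ('a'): continues run of 'a', length=3
  Position 11 ('b'): new char, reset run to 1
  Position 12 ('a'): new char, reset run to 1
Longest run: 'a' with length 3

3


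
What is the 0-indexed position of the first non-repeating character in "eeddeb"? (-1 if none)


Input: eeddeb
Character frequencies:
  'b': 1
  'd': 2
  'e': 3
Scanning left to right for freq == 1:
  Position 0 ('e'): freq=3, skip
  Position 1 ('e'): freq=3, skip
  Position 2 ('d'): freq=2, skip
  Position 3 ('d'): freq=2, skip
  Position 4 ('e'): freq=3, skip
  Position 5 ('b'): unique! => answer = 5

5


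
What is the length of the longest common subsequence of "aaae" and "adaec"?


LCS of "aaae" and "adaec"
DP table:
           a    d    a    e    c
      0    0    0    0    0    0
  a   0    1    1    1    1    1
  a   0    1    1    2    2    2
  a   0    1    1    2    2    2
  e   0    1    1    2    3    3
LCS length = dp[4][5] = 3

3


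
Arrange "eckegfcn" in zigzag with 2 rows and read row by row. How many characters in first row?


Zigzag "eckegfcn" into 2 rows:
Placing characters:
  'e' => row 0
  'c' => row 1
  'k' => row 0
  'e' => row 1
  'g' => row 0
  'f' => row 1
  'c' => row 0
  'n' => row 1
Rows:
  Row 0: "ekgc"
  Row 1: "cefn"
First row length: 4

4


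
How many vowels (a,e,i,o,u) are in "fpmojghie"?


Input: fpmojghie
Checking each character:
  'f' at position 0: consonant
  'p' at position 1: consonant
  'm' at position 2: consonant
  'o' at position 3: vowel (running total: 1)
  'j' at position 4: consonant
  'g' at position 5: consonant
  'h' at position 6: consonant
  'i' at position 7: vowel (running total: 2)
  'e' at position 8: vowel (running total: 3)
Total vowels: 3

3


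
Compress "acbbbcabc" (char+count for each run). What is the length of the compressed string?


Input: acbbbcabc
Runs:
  'a' x 1 => "a1"
  'c' x 1 => "c1"
  'b' x 3 => "b3"
  'c' x 1 => "c1"
  'a' x 1 => "a1"
  'b' x 1 => "b1"
  'c' x 1 => "c1"
Compressed: "a1c1b3c1a1b1c1"
Compressed length: 14

14


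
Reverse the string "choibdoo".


Input: choibdoo
Reading characters right to left:
  Position 7: 'o'
  Position 6: 'o'
  Position 5: 'd'
  Position 4: 'b'
  Position 3: 'i'
  Position 2: 'o'
  Position 1: 'h'
  Position 0: 'c'
Reversed: oodbiohc

oodbiohc


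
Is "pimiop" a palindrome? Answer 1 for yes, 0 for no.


Input: pimiop
Reversed: poimip
  Compare pos 0 ('p') with pos 5 ('p'): match
  Compare pos 1 ('i') with pos 4 ('o'): MISMATCH
  Compare pos 2 ('m') with pos 3 ('i'): MISMATCH
Result: not a palindrome

0


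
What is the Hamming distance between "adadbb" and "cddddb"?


Comparing "adadbb" and "cddddb" position by position:
  Position 0: 'a' vs 'c' => differ
  Position 1: 'd' vs 'd' => same
  Position 2: 'a' vs 'd' => differ
  Position 3: 'd' vs 'd' => same
  Position 4: 'b' vs 'd' => differ
  Position 5: 'b' vs 'b' => same
Total differences (Hamming distance): 3

3


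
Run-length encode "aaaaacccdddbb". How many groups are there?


Input: aaaaacccdddbb
Scanning for consecutive runs:
  Group 1: 'a' x 5 (positions 0-4)
  Group 2: 'c' x 3 (positions 5-7)
  Group 3: 'd' x 3 (positions 8-10)
  Group 4: 'b' x 2 (positions 11-12)
Total groups: 4

4


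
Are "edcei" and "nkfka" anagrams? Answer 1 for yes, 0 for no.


Strings: "edcei", "nkfka"
Sorted first:  cdeei
Sorted second: afkkn
Differ at position 0: 'c' vs 'a' => not anagrams

0


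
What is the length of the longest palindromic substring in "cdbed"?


Input: "cdbed"
Checking substrings for palindromes:
  No multi-char palindromic substrings found
Longest palindromic substring: "c" with length 1

1


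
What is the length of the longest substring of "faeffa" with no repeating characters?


Input: "faeffa"
Sliding window (track last position of each char):
  Position 0 ('f'): window [0,0] length 1 -- new best
  Position 1 ('a'): window [0,1] length 2 -- new best
  Position 2 ('e'): window [0,2] length 3 -- new best
  Position 3 ('f'): repeat (last at 0), move window start to 1
  Position 3 ('f'): window [1,3] length 3
  Position 4 ('f'): repeat (last at 3), move window start to 4
  Position 4 ('f'): window [4,4] length 1
  Position 5 ('a'): window [4,5] length 2
Longest substring with no repeats: "fae" with length 3

3


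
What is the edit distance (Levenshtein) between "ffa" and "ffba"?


Computing edit distance: "ffa" -> "ffba"
DP table:
           f    f    b    a
      0    1    2    3    4
  f   1    0    1    2    3
  f   2    1    0    1    2
  a   3    2    1    1    1
Edit distance = dp[3][4] = 1

1


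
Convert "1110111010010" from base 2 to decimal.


Input: "1110111010010" in base 2
Positional expansion:
  Digit '1' (value 1) x 2^12 = 4096
  Digit '1' (value 1) x 2^11 = 2048
  Digit '1' (value 1) x 2^10 = 1024
  Digit '0' (value 0) x 2^9 = 0
  Digit '1' (value 1) x 2^8 = 256
  Digit '1' (value 1) x 2^7 = 128
  Digit '1' (value 1) x 2^6 = 64
  Digit '0' (value 0) x 2^5 = 0
  Digit '1' (value 1) x 2^4 = 16
  Digit '0' (value 0) x 2^3 = 0
  Digit '0' (value 0) x 2^2 = 0
  Digit '1' (value 1) x 2^1 = 2
  Digit '0' (value 0) x 2^0 = 0
Sum = 7634

7634


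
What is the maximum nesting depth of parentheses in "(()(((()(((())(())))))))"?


Input: "(()(((()(((())(())))))))"
Tracking depth:
  Position 0 '(': depth becomes 1
  Position 1 '(': depth becomes 2
  Position 2 ')': depth becomes 1
  Position 3 '(': depth becomes 2
  Position 4 '(': depth becomes 3
  Position 5 '(': depth becomes 4
  Position 6 '(': depth becomes 5
  Position 7 ')': depth becomes 4
  Position 8 '(': depth becomes 5
  Position 9 '(': depth becomes 6
  Position 10 '(': depth becomes 7
  Position 11 '(': depth becomes 8
  Position 12 ')': depth becomes 7
  Position 13 ')': depth becomes 6
  Position 14 '(': depth becomes 7
  Position 15 '(': depth becomes 8
  Position 16 ')': depth becomes 7
  Position 17 ')': depth becomes 6
  Position 18 ')': depth becomes 5
  Position 19 ')': depth becomes 4
  Position 20 ')': depth becomes 3
  Position 21 ')': depth becomes 2
  Position 22 ')': depth becomes 1
  Position 23 ')': depth becomes 0
Maximum depth reached: 8

8


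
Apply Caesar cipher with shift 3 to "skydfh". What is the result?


Caesar cipher: shift "skydfh" by 3
  's' (pos 18) + 3 = pos 21 = 'v'
  'k' (pos 10) + 3 = pos 13 = 'n'
  'y' (pos 24) + 3 = pos 1 = 'b'
  'd' (pos 3) + 3 = pos 6 = 'g'
  'f' (pos 5) + 3 = pos 8 = 'i'
  'h' (pos 7) + 3 = pos 10 = 'k'
Result: vnbgik

vnbgik


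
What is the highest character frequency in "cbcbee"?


Input: cbcbee
Character counts:
  'b': 2
  'c': 2
  'e': 2
Maximum frequency: 2

2


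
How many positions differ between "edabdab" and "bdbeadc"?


Comparing "edabdab" and "bdbeadc" position by position:
  Position 0: 'e' vs 'b' => DIFFER
  Position 1: 'd' vs 'd' => same
  Position 2: 'a' vs 'b' => DIFFER
  Position 3: 'b' vs 'e' => DIFFER
  Position 4: 'd' vs 'a' => DIFFER
  Position 5: 'a' vs 'd' => DIFFER
  Position 6: 'b' vs 'c' => DIFFER
Positions that differ: 6

6


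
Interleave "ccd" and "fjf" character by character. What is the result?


Interleaving "ccd" and "fjf":
  Position 0: 'c' from first, 'f' from second => "cf"
  Position 1: 'c' from first, 'j' from second => "cj"
  Position 2: 'd' from first, 'f' from second => "df"
Result: cfcjdf

cfcjdf


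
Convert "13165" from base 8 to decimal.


Input: "13165" in base 8
Positional expansion:
  Digit '1' (value 1) x 8^4 = 4096
  Digit '3' (value 3) x 8^3 = 1536
  Digit '1' (value 1) x 8^2 = 64
  Digit '6' (value 6) x 8^1 = 48
  Digit '5' (value 5) x 8^0 = 5
Sum = 5749

5749


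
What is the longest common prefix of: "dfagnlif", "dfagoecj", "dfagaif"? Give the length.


Words: dfagnlif, dfagoecj, dfagaif
  Position 0: all 'd' => match
  Position 1: all 'f' => match
  Position 2: all 'a' => match
  Position 3: all 'g' => match
  Position 4: ('n', 'o', 'a') => mismatch, stop
LCP = "dfag" (length 4)

4


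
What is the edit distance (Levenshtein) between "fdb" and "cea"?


Computing edit distance: "fdb" -> "cea"
DP table:
           c    e    a
      0    1    2    3
  f   1    1    2    3
  d   2    2    2    3
  b   3    3    3    3
Edit distance = dp[3][3] = 3

3


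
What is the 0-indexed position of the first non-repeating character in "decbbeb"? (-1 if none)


Input: decbbeb
Character frequencies:
  'b': 3
  'c': 1
  'd': 1
  'e': 2
Scanning left to right for freq == 1:
  Position 0 ('d'): unique! => answer = 0

0


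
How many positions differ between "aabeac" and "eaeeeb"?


Comparing "aabeac" and "eaeeeb" position by position:
  Position 0: 'a' vs 'e' => DIFFER
  Position 1: 'a' vs 'a' => same
  Position 2: 'b' vs 'e' => DIFFER
  Position 3: 'e' vs 'e' => same
  Position 4: 'a' vs 'e' => DIFFER
  Position 5: 'c' vs 'b' => DIFFER
Positions that differ: 4

4


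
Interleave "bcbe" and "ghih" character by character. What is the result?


Interleaving "bcbe" and "ghih":
  Position 0: 'b' from first, 'g' from second => "bg"
  Position 1: 'c' from first, 'h' from second => "ch"
  Position 2: 'b' from first, 'i' from second => "bi"
  Position 3: 'e' from first, 'h' from second => "eh"
Result: bgchbieh

bgchbieh
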